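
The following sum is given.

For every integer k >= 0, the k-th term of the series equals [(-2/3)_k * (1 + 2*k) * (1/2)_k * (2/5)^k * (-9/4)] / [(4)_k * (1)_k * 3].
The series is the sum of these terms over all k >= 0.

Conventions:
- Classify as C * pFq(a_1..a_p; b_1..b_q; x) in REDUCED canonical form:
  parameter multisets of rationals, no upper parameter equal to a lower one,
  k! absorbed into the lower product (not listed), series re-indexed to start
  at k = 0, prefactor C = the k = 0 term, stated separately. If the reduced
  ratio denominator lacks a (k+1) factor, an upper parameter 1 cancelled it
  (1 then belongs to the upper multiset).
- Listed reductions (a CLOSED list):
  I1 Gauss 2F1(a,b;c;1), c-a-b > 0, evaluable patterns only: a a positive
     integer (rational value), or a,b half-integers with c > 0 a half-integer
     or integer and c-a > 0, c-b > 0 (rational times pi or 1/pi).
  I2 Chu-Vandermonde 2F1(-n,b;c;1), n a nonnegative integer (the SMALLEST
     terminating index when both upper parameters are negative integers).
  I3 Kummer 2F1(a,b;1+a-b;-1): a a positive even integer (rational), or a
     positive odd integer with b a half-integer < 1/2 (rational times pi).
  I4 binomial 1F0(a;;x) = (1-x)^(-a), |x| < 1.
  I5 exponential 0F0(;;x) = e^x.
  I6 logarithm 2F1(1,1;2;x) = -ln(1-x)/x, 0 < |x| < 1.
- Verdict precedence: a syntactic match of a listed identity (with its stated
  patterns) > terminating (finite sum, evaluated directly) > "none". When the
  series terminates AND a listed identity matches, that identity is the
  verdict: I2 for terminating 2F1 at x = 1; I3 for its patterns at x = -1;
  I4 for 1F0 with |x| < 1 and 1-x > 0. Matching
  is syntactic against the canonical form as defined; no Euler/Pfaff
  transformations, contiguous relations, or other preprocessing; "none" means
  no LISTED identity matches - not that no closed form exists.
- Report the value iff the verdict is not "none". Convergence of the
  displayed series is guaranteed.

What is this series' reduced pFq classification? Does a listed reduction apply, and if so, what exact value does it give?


The series (x = 2/5) is 2F1: upper {-2/3, 3/2}, lower {4}, prefactor -3/4. Verdict: none - this 2F1 at x = 2/5 matches no listed pattern, and upper {-2/3, 3/2} holds no stopper.

The tell: t_0 being -3/4, the constant factors (C = -3/4, x = 2/5) combine into one prefactor.
Term ratio: r(k) = (2/5) * (k-2/3) (k+3/2) / [(k+4) (k+1)] - rational; roots negated = parameters, x = (2/5), C = -3/4.


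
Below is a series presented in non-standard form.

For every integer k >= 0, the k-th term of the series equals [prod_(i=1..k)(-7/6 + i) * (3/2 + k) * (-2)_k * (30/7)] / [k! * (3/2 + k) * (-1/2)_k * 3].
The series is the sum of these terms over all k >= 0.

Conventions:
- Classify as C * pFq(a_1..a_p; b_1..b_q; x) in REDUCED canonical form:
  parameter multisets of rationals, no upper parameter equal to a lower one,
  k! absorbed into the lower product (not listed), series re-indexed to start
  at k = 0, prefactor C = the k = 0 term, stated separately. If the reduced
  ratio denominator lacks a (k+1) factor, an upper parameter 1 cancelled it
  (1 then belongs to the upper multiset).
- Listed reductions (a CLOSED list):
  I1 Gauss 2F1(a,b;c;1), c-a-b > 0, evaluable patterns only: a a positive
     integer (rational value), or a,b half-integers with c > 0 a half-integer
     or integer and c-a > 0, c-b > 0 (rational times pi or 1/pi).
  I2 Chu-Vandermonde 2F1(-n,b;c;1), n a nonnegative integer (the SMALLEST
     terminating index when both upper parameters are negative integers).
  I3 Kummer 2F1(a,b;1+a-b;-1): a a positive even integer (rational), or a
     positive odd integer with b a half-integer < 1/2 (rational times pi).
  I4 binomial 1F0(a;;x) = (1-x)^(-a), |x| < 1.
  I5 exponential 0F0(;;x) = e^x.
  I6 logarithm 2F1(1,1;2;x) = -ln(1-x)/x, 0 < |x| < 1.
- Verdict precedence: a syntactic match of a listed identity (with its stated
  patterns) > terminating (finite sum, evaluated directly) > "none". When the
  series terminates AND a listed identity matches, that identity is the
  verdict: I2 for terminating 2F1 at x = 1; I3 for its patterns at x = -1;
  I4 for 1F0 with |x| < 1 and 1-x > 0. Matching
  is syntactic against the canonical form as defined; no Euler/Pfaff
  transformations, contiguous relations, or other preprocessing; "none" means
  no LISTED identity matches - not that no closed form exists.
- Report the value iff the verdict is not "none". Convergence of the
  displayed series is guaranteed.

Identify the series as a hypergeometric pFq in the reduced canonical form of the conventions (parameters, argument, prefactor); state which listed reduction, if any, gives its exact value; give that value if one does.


x = 1 here; the reduced form reads 2F1, upper {-2, -1/6}, lower {-1/2}, C = 10/7. Verdict (x = 1): the Chu-Vandermonde identity I2 applies (terminating 2F1 at x = 1 with n = 2, b = -1/6, c = -1/2). Exact value: 80/63.

The tell: t_0 being 10/7, the running product (prefactor 10/7) telescopes to a rising factorial.
Step ratio: r(k) = 1 * (k-2) (k-1/6) / [(k-1/2) (k+1)] ; factor over Q: parameters, x = 1, and C = 10/7.


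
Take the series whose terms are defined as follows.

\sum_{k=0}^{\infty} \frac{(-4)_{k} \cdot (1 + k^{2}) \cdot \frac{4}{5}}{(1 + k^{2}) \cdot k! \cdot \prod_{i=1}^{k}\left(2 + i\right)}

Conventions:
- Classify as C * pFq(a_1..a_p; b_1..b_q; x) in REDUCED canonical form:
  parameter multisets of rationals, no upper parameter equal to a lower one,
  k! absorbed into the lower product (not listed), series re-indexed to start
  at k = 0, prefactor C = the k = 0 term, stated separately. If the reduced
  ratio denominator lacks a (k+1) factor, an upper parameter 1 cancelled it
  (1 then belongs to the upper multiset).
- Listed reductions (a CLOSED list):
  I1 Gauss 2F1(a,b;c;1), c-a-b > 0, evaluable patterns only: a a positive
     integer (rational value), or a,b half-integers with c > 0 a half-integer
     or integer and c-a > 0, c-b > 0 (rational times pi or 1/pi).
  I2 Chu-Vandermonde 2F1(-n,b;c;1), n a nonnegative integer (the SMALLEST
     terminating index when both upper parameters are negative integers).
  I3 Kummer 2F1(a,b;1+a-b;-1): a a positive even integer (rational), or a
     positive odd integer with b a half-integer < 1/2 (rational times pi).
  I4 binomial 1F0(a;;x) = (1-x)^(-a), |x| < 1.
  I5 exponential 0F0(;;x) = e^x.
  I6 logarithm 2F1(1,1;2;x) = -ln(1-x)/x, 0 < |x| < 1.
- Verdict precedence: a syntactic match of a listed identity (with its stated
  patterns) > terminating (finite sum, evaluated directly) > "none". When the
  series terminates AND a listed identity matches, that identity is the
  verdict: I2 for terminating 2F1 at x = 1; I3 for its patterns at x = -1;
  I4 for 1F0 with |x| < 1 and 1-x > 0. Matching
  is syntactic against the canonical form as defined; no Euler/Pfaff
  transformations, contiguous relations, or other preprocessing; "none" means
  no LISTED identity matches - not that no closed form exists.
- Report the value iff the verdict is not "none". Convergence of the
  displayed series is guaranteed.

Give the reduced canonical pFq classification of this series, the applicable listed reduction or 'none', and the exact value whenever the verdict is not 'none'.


At argument 1: a 1F1 with upper {-4}, lower {3}, scaled by C = \frac{4}{5}. Verdict: terminating. With -4 upstairs the series is a 5-term polynomial sum; evaluated term by term. Sum: \frac{37}{450}.

Structural cue: from the first term \frac{4}{5}: the lower running product (C = 4/5, x = 1) is a rising factorial.
Ratio: r(k) = 1 * (k-4) / [(k+3) (k+1)] ; factor over Q: parameters, x = 1, and C = \frac{4}{5}.


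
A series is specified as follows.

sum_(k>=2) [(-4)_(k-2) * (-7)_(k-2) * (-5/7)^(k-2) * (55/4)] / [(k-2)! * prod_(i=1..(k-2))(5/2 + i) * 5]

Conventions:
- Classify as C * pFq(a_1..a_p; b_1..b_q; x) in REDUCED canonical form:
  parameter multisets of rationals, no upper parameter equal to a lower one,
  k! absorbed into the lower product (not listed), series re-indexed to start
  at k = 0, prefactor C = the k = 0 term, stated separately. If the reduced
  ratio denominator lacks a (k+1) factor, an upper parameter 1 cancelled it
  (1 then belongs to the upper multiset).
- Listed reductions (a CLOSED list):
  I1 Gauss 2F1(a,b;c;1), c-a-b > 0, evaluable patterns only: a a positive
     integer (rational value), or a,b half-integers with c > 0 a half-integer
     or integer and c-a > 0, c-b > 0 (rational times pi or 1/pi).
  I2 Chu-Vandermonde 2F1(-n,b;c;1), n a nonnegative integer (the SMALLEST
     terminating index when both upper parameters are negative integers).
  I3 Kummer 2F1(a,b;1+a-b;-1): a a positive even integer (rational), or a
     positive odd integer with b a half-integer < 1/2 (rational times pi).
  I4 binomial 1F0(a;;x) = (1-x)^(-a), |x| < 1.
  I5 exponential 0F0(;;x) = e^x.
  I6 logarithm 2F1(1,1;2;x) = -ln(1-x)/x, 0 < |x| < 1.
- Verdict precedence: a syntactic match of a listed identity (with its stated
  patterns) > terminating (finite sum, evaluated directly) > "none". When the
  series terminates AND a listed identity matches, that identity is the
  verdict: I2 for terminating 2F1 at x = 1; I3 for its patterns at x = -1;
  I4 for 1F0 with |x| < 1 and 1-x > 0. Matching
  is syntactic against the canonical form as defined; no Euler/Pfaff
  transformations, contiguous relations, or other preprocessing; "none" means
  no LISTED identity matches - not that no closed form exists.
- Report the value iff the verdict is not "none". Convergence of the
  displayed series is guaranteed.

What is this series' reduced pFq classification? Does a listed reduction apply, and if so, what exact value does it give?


Structural cue: from the first term 11/4: the constant factors (C = 11/4) combine into one prefactor.
Term ratio: r(k) = (-5/7) * (k-7) (k-4) / [(k+7/2) (k+1)] ; factor over Q: parameters, x = (-5/7), and C = 11/4.

Classification (C = 11/4): 2F1 with upper {-7, -4}, lower {7/2}, argument x = -5/7. Verdict: terminating - upper parameter -4 makes this a finite sum (last index 4), evaluated exactly. Sum: 104183/124852.


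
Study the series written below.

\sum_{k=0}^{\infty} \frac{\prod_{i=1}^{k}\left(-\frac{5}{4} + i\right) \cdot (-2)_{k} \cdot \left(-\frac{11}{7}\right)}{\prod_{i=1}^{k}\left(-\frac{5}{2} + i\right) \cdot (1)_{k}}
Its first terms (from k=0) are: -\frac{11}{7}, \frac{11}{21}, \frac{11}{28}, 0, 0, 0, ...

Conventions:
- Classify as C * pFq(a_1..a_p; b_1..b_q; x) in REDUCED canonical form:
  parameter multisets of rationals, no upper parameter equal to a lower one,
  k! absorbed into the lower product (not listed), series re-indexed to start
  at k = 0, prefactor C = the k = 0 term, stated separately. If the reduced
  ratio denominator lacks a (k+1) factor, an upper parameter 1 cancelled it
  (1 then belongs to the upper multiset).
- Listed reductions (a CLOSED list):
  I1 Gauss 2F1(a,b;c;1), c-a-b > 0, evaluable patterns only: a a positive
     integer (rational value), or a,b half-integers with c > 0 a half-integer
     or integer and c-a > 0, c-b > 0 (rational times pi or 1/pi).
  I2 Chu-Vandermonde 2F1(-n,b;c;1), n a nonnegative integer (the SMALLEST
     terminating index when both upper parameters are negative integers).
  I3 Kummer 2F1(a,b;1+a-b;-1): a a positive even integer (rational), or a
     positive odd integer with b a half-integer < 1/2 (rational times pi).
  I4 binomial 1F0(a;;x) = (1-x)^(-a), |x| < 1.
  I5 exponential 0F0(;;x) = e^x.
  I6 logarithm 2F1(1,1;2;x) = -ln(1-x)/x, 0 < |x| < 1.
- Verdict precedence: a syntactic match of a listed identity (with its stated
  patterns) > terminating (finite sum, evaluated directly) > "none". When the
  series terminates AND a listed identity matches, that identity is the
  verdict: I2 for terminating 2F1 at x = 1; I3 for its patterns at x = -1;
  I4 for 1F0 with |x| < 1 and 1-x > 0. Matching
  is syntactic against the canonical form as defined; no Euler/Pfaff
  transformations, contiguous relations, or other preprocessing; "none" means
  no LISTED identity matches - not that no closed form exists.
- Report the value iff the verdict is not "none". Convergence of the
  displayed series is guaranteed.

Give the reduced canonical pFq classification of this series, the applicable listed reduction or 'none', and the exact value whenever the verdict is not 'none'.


This is -\frac{11}{7} * 2F1(-2, -\frac{1}{4}; -\frac{3}{2}; 1) in reduced canonical form. Verdict: this is the Chu-Vandermonde identity I2 (terminating 2F1 at x = 1 with n = 2, b = -1/4, c = -\frac{3}{2}). Hence: -\frac{55}{84}.

Key observation: from the first term -\frac{11}{7}: the running product (C = -11/7, x = 1) telescopes to a rising factorial.
Ratio: r(k) = 1 * (k-2) (k-\frac{1}{4}) / [(k-\frac{3}{2}) (k+1)] - rational in k, leading ratio 1; with t_0 = -\frac{11}{7}, classification follows.


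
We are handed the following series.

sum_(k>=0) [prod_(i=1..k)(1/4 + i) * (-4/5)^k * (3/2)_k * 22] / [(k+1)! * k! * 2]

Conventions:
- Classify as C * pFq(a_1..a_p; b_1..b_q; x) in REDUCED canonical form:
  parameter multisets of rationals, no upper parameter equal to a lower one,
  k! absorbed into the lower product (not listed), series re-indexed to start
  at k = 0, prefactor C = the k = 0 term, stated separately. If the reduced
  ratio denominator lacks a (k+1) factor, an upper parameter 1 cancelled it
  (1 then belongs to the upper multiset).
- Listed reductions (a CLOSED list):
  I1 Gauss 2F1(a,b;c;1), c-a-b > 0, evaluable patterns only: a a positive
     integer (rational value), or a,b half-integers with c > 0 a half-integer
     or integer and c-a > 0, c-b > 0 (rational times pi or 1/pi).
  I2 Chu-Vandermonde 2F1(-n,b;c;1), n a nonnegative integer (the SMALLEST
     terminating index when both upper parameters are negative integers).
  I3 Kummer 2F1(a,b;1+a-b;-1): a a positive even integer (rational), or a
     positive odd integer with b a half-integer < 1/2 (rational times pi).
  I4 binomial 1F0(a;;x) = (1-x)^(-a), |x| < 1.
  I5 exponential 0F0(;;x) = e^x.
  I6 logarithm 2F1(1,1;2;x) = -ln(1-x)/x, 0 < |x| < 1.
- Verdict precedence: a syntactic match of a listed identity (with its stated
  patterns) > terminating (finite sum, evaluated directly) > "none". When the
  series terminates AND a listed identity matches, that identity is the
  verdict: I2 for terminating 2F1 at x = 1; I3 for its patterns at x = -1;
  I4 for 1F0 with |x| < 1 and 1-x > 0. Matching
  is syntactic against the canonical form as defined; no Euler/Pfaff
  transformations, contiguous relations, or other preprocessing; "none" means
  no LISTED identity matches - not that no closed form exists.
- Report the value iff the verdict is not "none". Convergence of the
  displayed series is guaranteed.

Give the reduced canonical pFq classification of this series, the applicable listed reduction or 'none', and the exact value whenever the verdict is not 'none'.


Classification (C = 11): 2F1 with upper {5/4, 3/2}, lower {2}, argument x = -4/5. Verdict: none - this 2F1 at x = -4/5 matches no listed pattern, and upper {5/4, 3/2} holds no stopper.

Key observation: x = (-4/5) and the denominator's factorial ratio (C = 11, x = -4/5) is a lower Pochhammer.
Consecutive-term ratio: r(k) = (-4/5) * (k+5/4) (k+3/2) / [(k+2) (k+1)] ; factor over Q: parameters, x = (-4/5), and C = 11.


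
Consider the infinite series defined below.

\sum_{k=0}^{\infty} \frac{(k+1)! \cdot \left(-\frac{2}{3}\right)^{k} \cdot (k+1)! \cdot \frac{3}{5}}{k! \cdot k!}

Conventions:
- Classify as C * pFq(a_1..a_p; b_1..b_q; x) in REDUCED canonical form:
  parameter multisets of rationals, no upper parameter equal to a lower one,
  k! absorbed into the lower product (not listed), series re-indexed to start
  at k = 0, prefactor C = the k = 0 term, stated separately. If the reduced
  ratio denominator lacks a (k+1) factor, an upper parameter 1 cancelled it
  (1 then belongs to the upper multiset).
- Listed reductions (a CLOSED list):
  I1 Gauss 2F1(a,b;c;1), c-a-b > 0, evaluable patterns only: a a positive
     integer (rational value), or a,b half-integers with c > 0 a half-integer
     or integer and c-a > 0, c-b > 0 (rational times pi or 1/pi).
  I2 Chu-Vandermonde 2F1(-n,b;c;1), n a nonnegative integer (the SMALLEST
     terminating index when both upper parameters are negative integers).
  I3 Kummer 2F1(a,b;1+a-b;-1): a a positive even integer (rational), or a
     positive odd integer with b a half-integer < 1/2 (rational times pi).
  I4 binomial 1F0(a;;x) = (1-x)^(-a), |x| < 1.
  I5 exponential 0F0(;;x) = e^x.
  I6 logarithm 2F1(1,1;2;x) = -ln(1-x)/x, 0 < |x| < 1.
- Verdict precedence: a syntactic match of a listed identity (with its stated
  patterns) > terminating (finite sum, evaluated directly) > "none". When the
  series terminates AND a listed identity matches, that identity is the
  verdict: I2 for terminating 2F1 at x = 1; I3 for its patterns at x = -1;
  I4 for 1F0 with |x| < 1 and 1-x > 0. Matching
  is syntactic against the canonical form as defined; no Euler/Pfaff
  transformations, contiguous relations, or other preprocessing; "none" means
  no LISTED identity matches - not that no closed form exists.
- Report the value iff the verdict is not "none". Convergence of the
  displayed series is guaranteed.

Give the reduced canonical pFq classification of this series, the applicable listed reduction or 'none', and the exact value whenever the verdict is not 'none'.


With C = \frac{3}{5}: the canonical form is 2F1(2, 2; 1; -\frac{2}{3}). Verdict: none. No listed pattern accepts 2F1(2, 2; 1; -\frac{2}{3}).

First insight: t_0 = \frac{3}{5} here, and the factorial ratio (prefactor 3/5) (k+a-1)!/(a-1)! is a rising factorial (a)_k.
Step ratio: r(k) = -\frac{2}{3} * (k+2) (k+2) / [(k+1) (k+1)] - rational; roots negated = parameters, x = -\frac{2}{3}, C = \frac{3}{5}.


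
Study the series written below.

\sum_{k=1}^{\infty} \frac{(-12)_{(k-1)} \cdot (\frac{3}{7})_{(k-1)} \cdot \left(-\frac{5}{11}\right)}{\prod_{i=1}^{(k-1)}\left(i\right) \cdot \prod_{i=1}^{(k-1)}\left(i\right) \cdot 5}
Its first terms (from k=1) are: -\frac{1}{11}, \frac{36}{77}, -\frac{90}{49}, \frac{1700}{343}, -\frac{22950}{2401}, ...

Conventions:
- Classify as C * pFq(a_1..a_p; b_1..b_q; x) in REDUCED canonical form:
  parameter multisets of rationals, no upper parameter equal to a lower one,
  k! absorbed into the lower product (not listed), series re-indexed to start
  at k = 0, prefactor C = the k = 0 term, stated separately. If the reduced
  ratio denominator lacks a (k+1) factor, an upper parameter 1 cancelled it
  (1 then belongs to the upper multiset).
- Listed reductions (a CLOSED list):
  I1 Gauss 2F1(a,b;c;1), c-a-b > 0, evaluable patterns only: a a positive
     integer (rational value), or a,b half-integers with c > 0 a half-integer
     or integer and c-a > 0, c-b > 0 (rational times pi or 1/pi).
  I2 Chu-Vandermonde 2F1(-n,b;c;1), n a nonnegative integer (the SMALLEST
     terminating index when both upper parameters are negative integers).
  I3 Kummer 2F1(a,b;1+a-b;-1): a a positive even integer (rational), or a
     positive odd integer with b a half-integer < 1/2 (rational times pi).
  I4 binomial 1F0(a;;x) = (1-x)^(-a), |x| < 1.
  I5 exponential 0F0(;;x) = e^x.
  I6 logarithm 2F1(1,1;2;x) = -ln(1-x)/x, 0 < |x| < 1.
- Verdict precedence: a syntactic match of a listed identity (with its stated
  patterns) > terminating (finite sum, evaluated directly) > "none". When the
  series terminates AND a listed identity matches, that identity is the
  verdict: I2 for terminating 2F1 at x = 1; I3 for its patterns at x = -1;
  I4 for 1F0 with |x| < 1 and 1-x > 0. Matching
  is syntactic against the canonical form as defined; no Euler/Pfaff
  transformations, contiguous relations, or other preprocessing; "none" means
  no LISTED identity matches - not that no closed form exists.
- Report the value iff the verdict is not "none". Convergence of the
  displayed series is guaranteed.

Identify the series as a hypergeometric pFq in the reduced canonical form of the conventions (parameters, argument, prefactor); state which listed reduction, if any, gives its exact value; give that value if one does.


Key observation: from the first term -\frac{1}{11}: the lower running product (prefactor -1/11) is a rising factorial.
Ratio: r(k) = 1 * (k-12) (k+\frac{3}{7}) / [(k+1) (k+1)] - rational in k. x = 1; t_0 = -\frac{1}{11}; negate the roots.

Canonical form: C = -\frac{1}{11} times 2F1 with upper {-12, \frac{3}{7}}, lower {1}, x = 1. Verdict at x = 1: Vandermonde's identity (I2) matches (terminating 2F1 at x = 1 with n = 12, b = 3/7, c = 1). Its exact value is -\frac{21213745020}{1065779114477}.


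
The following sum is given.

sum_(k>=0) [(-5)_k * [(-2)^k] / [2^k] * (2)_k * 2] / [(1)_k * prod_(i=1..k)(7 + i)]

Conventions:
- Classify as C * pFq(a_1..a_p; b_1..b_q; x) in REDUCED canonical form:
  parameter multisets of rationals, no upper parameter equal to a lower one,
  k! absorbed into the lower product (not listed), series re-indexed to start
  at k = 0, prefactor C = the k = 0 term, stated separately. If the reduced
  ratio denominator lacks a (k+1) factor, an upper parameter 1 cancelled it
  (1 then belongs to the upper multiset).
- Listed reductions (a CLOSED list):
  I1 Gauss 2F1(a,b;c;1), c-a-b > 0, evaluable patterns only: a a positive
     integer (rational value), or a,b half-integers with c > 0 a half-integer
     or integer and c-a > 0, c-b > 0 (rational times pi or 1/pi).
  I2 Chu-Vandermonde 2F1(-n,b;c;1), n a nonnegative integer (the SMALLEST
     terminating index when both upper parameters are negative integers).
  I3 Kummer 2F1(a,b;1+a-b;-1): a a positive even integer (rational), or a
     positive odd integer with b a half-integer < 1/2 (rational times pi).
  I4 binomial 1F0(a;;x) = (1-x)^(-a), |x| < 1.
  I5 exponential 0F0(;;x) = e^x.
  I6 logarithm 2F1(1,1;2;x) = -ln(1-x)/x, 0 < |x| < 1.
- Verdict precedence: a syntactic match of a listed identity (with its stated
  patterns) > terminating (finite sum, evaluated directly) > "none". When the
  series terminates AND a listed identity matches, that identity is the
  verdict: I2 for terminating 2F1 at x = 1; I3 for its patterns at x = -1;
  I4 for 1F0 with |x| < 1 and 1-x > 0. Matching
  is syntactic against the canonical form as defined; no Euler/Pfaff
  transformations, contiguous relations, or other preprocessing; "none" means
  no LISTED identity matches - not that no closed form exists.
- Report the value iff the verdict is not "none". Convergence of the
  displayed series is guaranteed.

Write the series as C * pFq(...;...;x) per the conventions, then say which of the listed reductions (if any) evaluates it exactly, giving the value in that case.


Classification (C = 2): 2F1 with upper {-5, 2}, lower {8}, argument x = -1. Verdict (x = -1): the Kummer evaluation I3 applies (x = -1; c = 8 equals 1+a-b for upper {-5, 2}: listed pattern). Hence: 7.

The tell: with t_0 = 2, the lower running product (C = 2) is a rising factorial.
Adjacent-term ratio: r(k) = (-1) * (k-5) (k+2) / [(k+8) (k+1)] - poly over poly, x = (-1) from leading terms; C = 2 at k = 0.


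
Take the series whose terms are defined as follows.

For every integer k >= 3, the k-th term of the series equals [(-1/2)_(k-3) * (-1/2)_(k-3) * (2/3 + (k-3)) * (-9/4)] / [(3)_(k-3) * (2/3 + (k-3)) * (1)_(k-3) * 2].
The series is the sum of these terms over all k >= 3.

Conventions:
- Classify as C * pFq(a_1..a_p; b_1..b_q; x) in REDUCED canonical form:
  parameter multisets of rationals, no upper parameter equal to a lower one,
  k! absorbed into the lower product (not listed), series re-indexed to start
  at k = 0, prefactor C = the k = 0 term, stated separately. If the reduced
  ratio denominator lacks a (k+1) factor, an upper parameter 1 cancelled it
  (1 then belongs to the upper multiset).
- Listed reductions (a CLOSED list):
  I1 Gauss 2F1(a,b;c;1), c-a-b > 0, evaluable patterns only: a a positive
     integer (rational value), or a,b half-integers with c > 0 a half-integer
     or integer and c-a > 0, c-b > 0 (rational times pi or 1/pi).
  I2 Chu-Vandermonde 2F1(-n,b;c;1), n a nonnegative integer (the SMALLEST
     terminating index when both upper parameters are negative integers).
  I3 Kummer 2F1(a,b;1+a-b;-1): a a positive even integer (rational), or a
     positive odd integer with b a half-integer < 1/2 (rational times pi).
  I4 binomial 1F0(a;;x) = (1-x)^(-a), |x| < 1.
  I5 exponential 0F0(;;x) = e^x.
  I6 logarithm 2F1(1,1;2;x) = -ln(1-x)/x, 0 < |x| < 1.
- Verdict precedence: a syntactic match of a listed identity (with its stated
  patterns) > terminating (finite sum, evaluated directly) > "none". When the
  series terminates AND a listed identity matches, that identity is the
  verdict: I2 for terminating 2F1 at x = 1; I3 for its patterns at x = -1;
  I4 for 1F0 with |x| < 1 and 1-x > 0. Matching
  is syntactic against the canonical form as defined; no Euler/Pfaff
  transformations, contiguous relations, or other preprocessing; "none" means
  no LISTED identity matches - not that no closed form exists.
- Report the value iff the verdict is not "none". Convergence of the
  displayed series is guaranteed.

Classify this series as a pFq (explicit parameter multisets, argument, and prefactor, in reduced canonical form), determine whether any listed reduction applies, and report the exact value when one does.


At argument 1: a 2F1 with upper {-1/2, -1/2}, lower {3}, scaled by C = -9/8. Verdict at x = 1: Gauss (I1, half-integer pattern) matches (x = 1; upper {-1/2, -1/2} half-integers, c = 3 in the evaluable pattern). Exact value: (-96/25) / pi.

First insight: from the first term -9/8: k + 2/3 divides numerator and denominator alike; C = -9/8, x = 1 after cancelling.
Consecutive-term ratio: r(k) = 1 * (k-1/2) (k-1/2) / [(k+3) (k+1)] - rational; roots negated = parameters, x = 1, C = -9/8.


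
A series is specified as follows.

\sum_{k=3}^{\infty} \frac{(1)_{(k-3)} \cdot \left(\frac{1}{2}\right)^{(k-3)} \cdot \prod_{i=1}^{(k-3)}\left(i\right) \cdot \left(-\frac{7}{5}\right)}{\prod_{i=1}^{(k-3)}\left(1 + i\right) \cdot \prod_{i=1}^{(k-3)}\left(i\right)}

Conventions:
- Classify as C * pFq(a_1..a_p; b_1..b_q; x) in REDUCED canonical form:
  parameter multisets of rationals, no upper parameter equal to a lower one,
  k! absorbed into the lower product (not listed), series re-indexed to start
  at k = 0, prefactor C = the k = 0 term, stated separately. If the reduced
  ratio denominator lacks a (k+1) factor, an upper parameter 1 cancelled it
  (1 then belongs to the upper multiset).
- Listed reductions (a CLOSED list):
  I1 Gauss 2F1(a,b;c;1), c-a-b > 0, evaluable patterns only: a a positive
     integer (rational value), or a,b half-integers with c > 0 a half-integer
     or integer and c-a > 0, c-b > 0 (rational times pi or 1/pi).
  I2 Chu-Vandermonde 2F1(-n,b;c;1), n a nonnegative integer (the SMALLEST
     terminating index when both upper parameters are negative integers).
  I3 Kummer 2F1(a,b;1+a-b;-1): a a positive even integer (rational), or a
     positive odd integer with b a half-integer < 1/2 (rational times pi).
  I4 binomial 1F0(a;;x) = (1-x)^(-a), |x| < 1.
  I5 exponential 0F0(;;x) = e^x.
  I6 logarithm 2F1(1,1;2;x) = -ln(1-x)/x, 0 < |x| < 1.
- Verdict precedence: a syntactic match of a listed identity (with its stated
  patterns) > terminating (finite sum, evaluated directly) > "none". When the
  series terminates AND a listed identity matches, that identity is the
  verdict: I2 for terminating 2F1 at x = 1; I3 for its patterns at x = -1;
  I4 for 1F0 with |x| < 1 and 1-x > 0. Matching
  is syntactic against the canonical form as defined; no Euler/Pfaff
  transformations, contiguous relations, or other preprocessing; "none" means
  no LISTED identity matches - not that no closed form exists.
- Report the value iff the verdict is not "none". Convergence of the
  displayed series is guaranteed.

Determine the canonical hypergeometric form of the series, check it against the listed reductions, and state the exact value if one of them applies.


First insight: from the first term -\frac{7}{5}: the product of the first k integers (prefactor -7/5) is k!.
Adjacent-term ratio: r(k) = \frac{1}{2} * (k+1) (k+1) / [(k+2) (k+1)] ; factor over Q: parameters, x = \frac{1}{2}, and C = -\frac{7}{5}.

This is -\frac{7}{5} * 2F1(1, 1; 2; \frac{1}{2}) in reduced canonical form. Verdict: the I6 logarithm reduction matches (the logarithm: parameters (1,1;2), x = \frac{1}{2}). Hence: \frac{14}{5} \cdot \ln\left(\frac{1}{2}\right).


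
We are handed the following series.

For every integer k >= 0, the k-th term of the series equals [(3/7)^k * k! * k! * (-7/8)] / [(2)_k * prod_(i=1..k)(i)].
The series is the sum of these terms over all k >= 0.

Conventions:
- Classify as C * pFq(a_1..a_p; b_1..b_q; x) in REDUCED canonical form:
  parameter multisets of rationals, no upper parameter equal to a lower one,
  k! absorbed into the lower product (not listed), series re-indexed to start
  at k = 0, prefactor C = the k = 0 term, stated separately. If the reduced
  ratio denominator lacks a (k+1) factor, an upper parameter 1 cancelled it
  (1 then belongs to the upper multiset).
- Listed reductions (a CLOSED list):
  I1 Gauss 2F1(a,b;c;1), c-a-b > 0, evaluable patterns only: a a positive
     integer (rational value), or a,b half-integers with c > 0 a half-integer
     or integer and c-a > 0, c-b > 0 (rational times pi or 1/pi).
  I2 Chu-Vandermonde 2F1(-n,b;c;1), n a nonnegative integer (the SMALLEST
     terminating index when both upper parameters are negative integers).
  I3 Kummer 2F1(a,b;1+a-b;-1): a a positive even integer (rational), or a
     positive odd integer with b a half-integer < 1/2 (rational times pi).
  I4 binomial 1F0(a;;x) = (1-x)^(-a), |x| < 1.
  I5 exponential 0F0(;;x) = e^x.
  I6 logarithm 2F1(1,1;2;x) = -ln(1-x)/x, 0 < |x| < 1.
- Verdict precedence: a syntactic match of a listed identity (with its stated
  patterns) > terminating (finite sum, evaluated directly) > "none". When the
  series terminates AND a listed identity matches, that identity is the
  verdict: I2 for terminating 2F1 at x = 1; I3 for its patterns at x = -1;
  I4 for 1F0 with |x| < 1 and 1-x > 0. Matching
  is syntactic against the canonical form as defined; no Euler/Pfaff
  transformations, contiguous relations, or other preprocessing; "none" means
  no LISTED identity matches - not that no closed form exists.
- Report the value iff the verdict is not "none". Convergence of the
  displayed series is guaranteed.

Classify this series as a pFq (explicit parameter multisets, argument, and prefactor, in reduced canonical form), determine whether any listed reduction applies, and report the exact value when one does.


With C = -7/8: the canonical form is 2F1(1, 1; 2; 3/7). Verdict: this is the logarithmic series (I6) (the logarithm: parameters (1,1;2), x = 3/7). Sum: (49/24) * ln(4/7).

The tell: t_0 = -7/8 here, and the product of the first k integers (C = -7/8) is k!.
Step ratio: r(k) = (3/7) * (k+1) (k+1) / [(k+2) (k+1)] - rational; roots negated = parameters, x = (3/7), C = -7/8.


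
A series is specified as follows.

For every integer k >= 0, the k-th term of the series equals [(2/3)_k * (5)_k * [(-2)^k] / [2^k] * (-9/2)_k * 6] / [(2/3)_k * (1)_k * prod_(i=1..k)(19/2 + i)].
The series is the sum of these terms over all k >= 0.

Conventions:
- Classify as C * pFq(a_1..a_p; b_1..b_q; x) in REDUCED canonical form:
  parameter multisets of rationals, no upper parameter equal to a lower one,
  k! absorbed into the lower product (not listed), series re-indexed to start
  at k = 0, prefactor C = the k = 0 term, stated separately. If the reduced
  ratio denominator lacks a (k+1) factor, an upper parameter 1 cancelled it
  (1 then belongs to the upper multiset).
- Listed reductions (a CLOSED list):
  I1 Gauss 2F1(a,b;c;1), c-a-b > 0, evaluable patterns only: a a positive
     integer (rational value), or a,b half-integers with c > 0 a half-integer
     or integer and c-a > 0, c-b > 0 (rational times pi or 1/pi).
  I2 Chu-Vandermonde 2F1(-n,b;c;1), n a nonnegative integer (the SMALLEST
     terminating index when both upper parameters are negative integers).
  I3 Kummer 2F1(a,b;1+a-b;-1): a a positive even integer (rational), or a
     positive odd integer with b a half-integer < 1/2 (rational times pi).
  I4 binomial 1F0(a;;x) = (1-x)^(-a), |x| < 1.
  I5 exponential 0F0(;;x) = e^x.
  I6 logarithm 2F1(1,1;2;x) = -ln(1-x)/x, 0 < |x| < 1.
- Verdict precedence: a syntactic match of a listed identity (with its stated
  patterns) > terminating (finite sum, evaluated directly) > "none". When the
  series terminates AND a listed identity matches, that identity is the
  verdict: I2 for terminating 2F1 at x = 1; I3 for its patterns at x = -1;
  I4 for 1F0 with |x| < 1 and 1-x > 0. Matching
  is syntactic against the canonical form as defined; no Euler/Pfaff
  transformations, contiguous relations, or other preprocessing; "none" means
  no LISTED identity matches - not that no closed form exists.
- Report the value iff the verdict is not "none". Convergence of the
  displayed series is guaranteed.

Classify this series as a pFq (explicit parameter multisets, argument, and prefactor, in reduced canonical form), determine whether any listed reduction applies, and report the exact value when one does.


Structural cue: from the first term 6: the parameter 2/3 appears in both the upper and lower lists and cancels.
Adjacent-term ratio: r(k) = (-1) * (k-9/2) (k+5) / [(k+21/2) (k+1)] ; factor over Q: parameters, x = (-1), and C = 6.

Classification (C = 6): 2F1 with upper {-9/2, 5}, lower {21/2}, argument x = -1. Verdict: Kummer (I3) applies (x = -1; c = 21/2 equals 1+a-b for upper {-9/2, 5}: listed pattern). Its exact value is (6235515/524288) * pi.


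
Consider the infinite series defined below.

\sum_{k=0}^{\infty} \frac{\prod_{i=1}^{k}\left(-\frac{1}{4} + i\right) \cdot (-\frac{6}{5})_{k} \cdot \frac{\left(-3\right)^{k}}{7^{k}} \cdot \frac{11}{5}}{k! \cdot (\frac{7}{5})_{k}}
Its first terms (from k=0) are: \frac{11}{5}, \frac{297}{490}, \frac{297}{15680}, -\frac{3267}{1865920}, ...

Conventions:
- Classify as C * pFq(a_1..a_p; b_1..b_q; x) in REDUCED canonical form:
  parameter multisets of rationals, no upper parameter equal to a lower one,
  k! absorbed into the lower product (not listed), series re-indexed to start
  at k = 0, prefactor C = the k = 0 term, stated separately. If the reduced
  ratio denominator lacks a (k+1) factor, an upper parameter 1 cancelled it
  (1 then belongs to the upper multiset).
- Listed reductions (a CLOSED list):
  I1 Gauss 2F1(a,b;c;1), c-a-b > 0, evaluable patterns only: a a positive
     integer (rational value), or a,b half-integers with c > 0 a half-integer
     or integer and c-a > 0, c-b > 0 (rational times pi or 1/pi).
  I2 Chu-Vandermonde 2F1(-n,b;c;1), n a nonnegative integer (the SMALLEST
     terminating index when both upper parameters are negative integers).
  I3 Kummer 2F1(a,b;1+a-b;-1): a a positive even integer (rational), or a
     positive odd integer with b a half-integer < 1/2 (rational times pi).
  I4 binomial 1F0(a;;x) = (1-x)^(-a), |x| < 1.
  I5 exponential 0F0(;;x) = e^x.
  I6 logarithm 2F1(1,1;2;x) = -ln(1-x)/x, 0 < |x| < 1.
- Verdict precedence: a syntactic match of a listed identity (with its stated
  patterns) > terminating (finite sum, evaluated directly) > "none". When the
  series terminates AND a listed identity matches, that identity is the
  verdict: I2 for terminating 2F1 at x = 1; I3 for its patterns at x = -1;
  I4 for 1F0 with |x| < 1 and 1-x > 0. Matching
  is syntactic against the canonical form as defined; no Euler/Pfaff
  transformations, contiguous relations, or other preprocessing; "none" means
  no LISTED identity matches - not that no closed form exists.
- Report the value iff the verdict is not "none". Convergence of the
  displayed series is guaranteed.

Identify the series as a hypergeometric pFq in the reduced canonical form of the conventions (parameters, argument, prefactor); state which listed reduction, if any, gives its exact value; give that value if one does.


Reduced: x = -\frac{3}{7}, 2F1, upper = {-\frac{6}{5}, \frac{3}{4}}, lower = {\frac{7}{5}}, C = \frac{11}{5}. Verdict: none - this 2F1 at x = -\frac{3}{7} matches no listed pattern, and upper {-\frac{6}{5}, \frac{3}{4}} holds no stopper.

Key observation: x = -\frac{3}{7} and the running product (prefactor 11/5) telescopes to a rising factorial.
Step ratio: r(k) = -\frac{3}{7} * (k-\frac{6}{5}) (k+\frac{3}{4}) / [(k+\frac{7}{5}) (k+1)] - rational in k, leading ratio -\frac{3}{7}; with t_0 = \frac{11}{5}, classification follows.


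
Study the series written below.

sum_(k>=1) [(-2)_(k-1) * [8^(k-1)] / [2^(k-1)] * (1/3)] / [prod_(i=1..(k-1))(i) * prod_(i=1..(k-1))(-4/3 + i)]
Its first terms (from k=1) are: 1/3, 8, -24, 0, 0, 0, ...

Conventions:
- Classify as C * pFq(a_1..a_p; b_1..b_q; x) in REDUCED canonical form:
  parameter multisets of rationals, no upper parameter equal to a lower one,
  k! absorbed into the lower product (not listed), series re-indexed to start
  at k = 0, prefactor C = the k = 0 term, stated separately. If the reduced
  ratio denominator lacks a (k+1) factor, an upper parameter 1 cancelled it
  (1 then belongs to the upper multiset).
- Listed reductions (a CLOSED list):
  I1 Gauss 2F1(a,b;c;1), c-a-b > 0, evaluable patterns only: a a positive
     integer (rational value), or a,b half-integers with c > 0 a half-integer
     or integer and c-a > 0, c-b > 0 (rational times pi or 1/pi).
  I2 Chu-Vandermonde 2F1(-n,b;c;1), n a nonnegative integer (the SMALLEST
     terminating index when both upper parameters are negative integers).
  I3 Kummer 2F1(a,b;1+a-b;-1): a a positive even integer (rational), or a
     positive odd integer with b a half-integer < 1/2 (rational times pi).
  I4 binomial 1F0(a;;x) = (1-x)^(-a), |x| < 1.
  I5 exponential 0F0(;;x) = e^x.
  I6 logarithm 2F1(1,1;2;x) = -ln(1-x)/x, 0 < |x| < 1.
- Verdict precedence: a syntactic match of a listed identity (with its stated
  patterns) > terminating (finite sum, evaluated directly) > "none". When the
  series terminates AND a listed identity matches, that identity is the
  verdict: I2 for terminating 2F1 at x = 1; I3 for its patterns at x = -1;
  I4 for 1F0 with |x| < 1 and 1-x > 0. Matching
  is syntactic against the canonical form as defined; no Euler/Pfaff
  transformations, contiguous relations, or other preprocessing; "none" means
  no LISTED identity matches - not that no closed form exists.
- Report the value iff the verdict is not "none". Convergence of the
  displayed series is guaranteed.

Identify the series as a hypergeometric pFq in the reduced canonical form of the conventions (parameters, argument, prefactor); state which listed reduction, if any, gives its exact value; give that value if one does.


With C = 1/3: the canonical form is 1F1(-2; -1/3; 4). Verdict: terminating - no listed pattern fits, but -2 in the upper list cuts the series at k = 2; direct evaluation. Exact value: -47/3.

Key step: t_0 = 1/3 here, and the product of the first k integers (C = 1/3, x = 4) is k!.
Consecutive-term ratio: r(k) = 4 * (k-2) / [(k-1/3) (k+1)] - rational in k, leading ratio 4; with t_0 = 1/3, classification follows.


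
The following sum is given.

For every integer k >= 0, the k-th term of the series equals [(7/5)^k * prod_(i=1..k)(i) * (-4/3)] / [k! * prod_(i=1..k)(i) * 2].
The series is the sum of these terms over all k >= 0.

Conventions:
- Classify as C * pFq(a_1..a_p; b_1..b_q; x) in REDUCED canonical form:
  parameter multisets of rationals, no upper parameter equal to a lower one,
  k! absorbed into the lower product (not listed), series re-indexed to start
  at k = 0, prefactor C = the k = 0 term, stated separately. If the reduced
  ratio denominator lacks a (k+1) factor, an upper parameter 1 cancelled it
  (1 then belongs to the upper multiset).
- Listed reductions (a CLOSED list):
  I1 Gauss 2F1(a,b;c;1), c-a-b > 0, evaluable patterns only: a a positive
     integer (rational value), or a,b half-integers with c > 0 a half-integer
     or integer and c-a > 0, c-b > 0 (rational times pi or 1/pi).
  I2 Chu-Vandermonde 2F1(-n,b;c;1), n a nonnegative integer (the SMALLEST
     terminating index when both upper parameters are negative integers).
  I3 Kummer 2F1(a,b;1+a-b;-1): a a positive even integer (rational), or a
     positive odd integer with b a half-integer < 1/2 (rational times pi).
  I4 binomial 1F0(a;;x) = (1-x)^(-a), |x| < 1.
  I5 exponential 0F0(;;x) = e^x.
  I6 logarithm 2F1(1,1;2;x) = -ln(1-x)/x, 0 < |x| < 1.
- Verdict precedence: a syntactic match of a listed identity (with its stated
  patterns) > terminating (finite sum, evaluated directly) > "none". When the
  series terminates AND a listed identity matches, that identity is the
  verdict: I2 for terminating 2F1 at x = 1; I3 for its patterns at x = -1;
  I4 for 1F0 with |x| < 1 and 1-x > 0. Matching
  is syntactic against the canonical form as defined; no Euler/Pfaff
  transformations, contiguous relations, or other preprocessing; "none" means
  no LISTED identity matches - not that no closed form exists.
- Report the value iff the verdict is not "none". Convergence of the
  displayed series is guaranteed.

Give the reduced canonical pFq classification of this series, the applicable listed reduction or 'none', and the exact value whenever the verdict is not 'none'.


Reduced: x = 7/5, 0F0, upper = {-}, lower = {-}, C = -2/3. Verdict: the I5 exponential reduction fires (the 0F0 exponential series at x = 7/5). Sum: (-2/3) * e^(7/5).

The tell: x = (7/5) and the parameter 1 appears in both the upper and lower lists and cancels.
Consecutive-term ratio: r(k) = (7/5) * 1 / [(k+1)] - poly over poly, x = (7/5) from leading terms; C = -2/3 at k = 0.
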